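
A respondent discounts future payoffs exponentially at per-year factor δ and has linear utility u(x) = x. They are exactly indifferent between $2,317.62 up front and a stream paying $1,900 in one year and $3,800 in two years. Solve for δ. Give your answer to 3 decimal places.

Equating present values: 2317.62 = 1900δ + 3800δ².
So 3800δ² + 1900δ − 2317.62 = 0.
The positive root is δ = [−1900 + √(1900² + 4·3800·2317.62)] / (2·3800) = (−1900 + 6232.000)/7600 ≈ 0.570.

δ ≈ 0.570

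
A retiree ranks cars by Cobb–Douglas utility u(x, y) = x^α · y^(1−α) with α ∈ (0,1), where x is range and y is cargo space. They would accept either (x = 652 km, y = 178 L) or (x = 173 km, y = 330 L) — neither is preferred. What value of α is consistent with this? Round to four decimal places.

α ≈ 0.3175

The Cobb–Douglas utilities coincide, so 652^α·178^(1−α) = 173^α·330^(1−α).
Taking logs: α·ln 652 + (1−α)·ln 178 = α·ln 173 + (1−α)·ln 330, i.e. α·1.3267530 = (1−α)·0.6173091.
Thus α·(1.9440621) = 0.6173091, so α = 0.6173091/1.9440621 ≈ 0.3175.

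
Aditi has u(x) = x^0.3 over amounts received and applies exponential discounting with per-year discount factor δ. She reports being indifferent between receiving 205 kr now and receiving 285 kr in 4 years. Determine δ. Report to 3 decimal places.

Equating discounted utilities: u(205) = δ^4·u(285) ⇒ δ^4 = u(205)/u(285).
Since u(x) = x^0.3, δ^4 = (205/285)^0.3 = 0.71930^0.3 = 0.90588.
So δ = 0.90588^(1/4) ≈ 0.976.

δ ≈ 0.976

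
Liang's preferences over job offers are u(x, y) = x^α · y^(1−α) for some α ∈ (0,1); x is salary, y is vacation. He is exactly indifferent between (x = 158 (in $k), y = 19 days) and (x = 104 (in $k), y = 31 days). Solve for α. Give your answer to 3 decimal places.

The Cobb–Douglas utilities coincide, so 158^α·19^(1−α) = 104^α·31^(1−α).
Taking logs: α·ln 158 + (1−α)·ln 19 = α·ln 104 + (1−α)·ln 31, i.e. α·0.418204 = (1−α)·0.489548.
So α/(1−α) = (0.489548)/(0.418204) = 1.170596, and α = 1.170596/2.170596 ≈ 0.539.

α ≈ 0.539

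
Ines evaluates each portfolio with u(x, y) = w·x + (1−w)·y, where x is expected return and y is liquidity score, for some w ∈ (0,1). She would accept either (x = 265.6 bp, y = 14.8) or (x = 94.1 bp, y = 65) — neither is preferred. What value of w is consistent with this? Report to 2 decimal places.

Equating utilities: w·265.6 + (1−w)·14.8 = w·94.1 + (1−w)·65.
w·(265.6−94.1) = (1−w)·(65−14.8), i.e. w·171.5 = (1−w)·50.2.
So w/(1−w) = 50.2/171.5 = 0.2927, giving w = 50.2/(171.5+50.2) = 0.23.

w = 0.23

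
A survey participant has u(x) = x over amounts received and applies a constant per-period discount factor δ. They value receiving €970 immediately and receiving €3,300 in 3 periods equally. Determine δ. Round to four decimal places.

δ ≈ 0.6649

Equating discounted utilities: u(970) = δ^3·u(3300) ⇒ δ^3 = u(970)/u(3300).
With u(x) = x: δ^3 = 970/3300 = 0.29394.
So δ = 0.29394^(1/3) ≈ 0.6649.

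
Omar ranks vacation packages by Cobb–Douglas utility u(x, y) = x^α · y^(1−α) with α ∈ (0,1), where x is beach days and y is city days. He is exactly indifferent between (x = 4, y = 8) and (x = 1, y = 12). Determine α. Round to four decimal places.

α ≈ 0.2263

Set the two utilities equal: 4^α·8^(1−α) = 1^α·12^(1−α).
Taking logs: α·ln 4 + (1−α)·ln 8 = α·ln 1 + (1−α)·ln 12, i.e. α·1.3862944 = (1−α)·0.4054651.
So α/(1−α) = (0.4054651)/(1.3862944) = 0.2924812, and α = 0.2924812/1.2924812 ≈ 0.2263.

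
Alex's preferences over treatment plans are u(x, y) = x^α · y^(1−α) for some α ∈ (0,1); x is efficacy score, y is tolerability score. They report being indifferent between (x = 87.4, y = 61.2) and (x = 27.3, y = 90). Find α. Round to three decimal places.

Set the two utilities equal: 87.4^α·61.2^(1−α) = 27.3^α·90^(1−α).
(87.4/27.3)^α = (90/61.2)^(1−α); take logs: α·ln(87.4/27.3) = (1−α)·ln(90/61.2), i.e. α·1.163609 = (1−α)·0.385662.
Thus α·(1.549271) = 0.385662, so α = 0.385662/1.549271 ≈ 0.249.

α ≈ 0.249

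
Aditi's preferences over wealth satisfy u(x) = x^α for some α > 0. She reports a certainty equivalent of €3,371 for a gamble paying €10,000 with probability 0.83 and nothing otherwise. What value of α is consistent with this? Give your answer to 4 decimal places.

α ≈ 0.1714

Since u(0) = 0, the lottery's EU is 0.83·10000^α.
Setting u(3371) equal to that: 3371^α = 0.83·10000^α ⇒ (3371/10000)^α = 0.83.
α = ln(0.83) / ln(3371/10000) = -0.1863296/-1.0873757 ≈ 0.1714.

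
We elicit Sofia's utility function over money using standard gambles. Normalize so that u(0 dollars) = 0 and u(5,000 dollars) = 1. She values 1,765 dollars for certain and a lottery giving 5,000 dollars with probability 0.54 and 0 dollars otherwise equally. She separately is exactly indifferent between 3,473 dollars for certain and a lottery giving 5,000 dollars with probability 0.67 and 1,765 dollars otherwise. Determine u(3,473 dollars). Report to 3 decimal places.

0.848

The first gamble pins u(1,765 dollars): it must equal 0.54·1 + 0.46·0 = 0.54.
Then u(3,473 dollars) = 0.67·u(5,000 dollars) + 0.33·u(1,765 dollars) = 0.67·1.00 + 0.33·0.54 = 0.8482.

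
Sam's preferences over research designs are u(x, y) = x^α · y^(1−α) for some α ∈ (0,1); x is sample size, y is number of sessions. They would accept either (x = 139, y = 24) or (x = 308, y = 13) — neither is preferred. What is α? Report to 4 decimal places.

Indifference: 139^α · 24^(1−α) = 308^α · 13^(1−α).
(139/308)^α = (13/24)^(1−α); take logs: α·ln(139/308) = (1−α)·ln(13/24), i.e. α·-0.7956258 = (1−α)·-0.6131045.
So α/(1−α) = (-0.6131045)/(-0.7956258) = 0.7705940, and α = 0.7705940/1.7705940 ≈ 0.4352.

α ≈ 0.4352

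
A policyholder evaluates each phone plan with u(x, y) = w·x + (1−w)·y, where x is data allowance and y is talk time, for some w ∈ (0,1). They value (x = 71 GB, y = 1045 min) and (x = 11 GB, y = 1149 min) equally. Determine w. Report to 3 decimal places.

Indifference: w·71 + (1−w)·1045 = w·11 + (1−w)·1149.
w·(71−11) = (1−w)·(1149−1045), i.e. w·60 = (1−w)·104.
Hence w = 104/(60+104) = 104/164 = 0.634.

w = 0.634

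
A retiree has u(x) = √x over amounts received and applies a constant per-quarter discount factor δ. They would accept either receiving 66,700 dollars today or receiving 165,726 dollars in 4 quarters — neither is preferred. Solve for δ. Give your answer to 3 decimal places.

δ ≈ 0.892

The payoff in 4 quarters is discounted by δ^4, so u(66700) = δ^4·u(165726) and δ^4 = u(66700)/u(165726).
With u(x) = √x: δ^4 = √66700/√165726 = √(66700/165726) = 0.63441.
Hence δ = (0.63441)^(1/4) = 0.89247.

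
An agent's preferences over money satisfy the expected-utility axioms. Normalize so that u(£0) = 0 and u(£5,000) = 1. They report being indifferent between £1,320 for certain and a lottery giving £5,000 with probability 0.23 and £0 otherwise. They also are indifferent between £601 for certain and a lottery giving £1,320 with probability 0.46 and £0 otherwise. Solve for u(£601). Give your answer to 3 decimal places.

0.106

From the first indifference, u(£1,320) = 0.23·u(£5,000) + 0.77·u(£0) = 0.23·1 + 0.77·0 = 0.23.
The second indifference gives u(£601) = 0.46·u(£1,320) + 0.54·u(£0) = 0.46·0.23 + 0.54·0.00 = 0.1058.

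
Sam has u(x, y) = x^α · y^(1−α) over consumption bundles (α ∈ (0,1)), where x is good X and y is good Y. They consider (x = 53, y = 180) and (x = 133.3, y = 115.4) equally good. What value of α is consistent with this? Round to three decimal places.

The Cobb–Douglas utilities coincide, so 53^α·180^(1−α) = 133.3^α·115.4^(1−α).
(53/133.3)^α = (115.4/180)^(1−α); take logs: α·ln(53/133.3) = (1−α)·ln(115.4/180), i.e. α·-0.922310 = (1−α)·-0.444552.
So α/(1−α) = (-0.444552)/(-0.922310) = 0.481998, and α = 0.481998/1.481998 ≈ 0.325.

α ≈ 0.325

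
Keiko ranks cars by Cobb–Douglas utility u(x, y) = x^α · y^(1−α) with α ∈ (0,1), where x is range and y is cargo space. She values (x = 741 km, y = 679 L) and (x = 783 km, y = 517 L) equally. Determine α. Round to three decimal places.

α ≈ 0.832

Indifference: 741^α · 679^(1−α) = 783^α · 517^(1−α).
Taking logs: α·ln 741 + (1−α)·ln 679 = α·ln 783 + (1−α)·ln 517, i.e. α·-0.055132 = (1−α)·-0.272578.
So α/(1−α) = (-0.272578)/(-0.055132) = 4.944098, and α = 4.944098/5.944098 ≈ 0.832.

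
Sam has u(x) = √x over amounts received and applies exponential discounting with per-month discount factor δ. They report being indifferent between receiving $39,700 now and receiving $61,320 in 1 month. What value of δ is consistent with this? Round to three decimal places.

δ ≈ 0.805

Indifference means u(39700) = δ · u(61320), so δ = u(39700)/u(61320).
With u(x) = √x: δ = √39700/√61320 = √(39700/61320) = 0.80463.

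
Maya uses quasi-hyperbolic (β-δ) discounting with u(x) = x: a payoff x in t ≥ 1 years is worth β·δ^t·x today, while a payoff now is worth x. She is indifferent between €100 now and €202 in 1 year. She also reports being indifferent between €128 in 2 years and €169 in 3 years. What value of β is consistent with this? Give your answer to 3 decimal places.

From the later pair, β·δ^2·128 = β·δ^3·169; dividing through, δ = 128/169 = 0.75740.
Now use the now-vs-future pair: 100 = β·δ·202 gives β = 100/(0.75740·202) ≈ 0.654.

β ≈ 0.654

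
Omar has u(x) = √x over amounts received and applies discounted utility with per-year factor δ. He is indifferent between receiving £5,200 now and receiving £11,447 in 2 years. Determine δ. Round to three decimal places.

δ ≈ 0.821

Indifference means u(5200) = δ^2 · u(11447), so δ^2 = u(5200)/u(11447).
With u(x) = √x: δ^2 = √5200/√11447 = √(5200/11447) = 0.67399.
Hence δ = (0.67399)^(1/2) = 0.82097.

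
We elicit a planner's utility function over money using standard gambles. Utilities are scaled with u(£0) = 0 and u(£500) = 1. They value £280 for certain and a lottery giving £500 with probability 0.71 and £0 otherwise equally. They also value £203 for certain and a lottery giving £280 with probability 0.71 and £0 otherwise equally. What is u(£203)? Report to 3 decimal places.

0.504

From the first indifference, u(£280) = 0.71·u(£500) + 0.29·u(£0) = 0.71·1 + 0.29·0 = 0.71.
Then u(£203) = 0.71·u(£280) + 0.29·u(£0) = 0.71·0.71 + 0.29·0.00 = 0.5041.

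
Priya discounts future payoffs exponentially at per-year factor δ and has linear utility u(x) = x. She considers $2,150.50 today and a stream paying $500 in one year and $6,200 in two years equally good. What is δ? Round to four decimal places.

δ ≈ 0.5500

Equating present values: 2150.50 = 500δ + 6200δ².
Rearranged: 6200δ² + 500δ − 2150.50 = 0.
δ = (−500 + √(500² + 4·6200·2150.50)) / (2·6200) = (−500 + √53582400.00) / 12400 ≈ 0.5500.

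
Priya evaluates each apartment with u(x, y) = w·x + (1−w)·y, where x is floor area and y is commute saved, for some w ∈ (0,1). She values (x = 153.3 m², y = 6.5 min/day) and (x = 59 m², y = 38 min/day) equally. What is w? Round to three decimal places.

u(153.3,6.5) = u(59,38) means w·153.3 + (1−w)·6.5 = w·59 + (1−w)·38.
w·(153.3−59) = (1−w)·(38−6.5), i.e. w·94.3 = (1−w)·31.5.
The marginal rate of substitution is 31.5/94.3, so w = 31.5/(94.3+31.5) = 0.250.

w = 0.250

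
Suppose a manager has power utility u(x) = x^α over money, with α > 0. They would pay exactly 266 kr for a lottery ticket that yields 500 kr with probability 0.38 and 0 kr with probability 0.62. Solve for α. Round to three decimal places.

EU(lottery) = 0.38·500^α + 0.62·0 = 0.38·500^α.
Setting u(266) equal to that: 266^α = 0.38·500^α ⇒ (266/500)^α = 0.38.
α = ln(0.38) / ln(266/500) = -0.967584/-0.631112 ≈ 1.533.

α ≈ 1.533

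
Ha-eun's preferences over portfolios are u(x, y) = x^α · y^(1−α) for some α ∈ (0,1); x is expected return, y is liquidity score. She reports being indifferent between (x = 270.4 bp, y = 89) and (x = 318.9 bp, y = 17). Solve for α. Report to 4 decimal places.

Set the two utilities equal: 270.4^α·89^(1−α) = 318.9^α·17^(1−α).
Taking logs: α·ln 270.4 + (1−α)·ln 89 = α·ln 318.9 + (1−α)·ln 17, i.e. α·-0.1649752 = (1−α)·-1.6554230.
Thus α·(-1.8203982) = -1.6554230, so α = -1.6554230/-1.8203982 ≈ 0.9094.

α ≈ 0.9094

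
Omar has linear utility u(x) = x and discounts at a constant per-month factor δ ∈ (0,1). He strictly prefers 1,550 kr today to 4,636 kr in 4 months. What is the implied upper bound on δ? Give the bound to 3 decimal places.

δ < 0.760

The preference means 1550 > δ^4·4636.
Dividing by 4636: δ^4 < 0.33434. Both sides are positive, so the 4th root keeps the direction.
δ < 0.33434^(1/4) = 0.760.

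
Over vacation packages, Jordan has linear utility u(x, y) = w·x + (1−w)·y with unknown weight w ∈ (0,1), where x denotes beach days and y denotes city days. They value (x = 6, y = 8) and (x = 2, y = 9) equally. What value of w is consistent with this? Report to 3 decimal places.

u(6,8) = u(2,9) means w·6 + (1−w)·8 = w·2 + (1−w)·9.
Rearranging, 4·w − 1·(1−w) = 0.
So w/(1−w) = 1/4 = 0.2500, giving w = 1/(4+1) = 0.200.

w = 0.200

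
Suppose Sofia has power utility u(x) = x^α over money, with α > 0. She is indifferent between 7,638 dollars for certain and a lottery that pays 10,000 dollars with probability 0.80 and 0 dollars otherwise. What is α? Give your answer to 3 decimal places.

α ≈ 0.828

The lottery's expected utility is 0.80·u(10000) + 0.20·u(0) = 0.80·10000^α (since u(0) = 0 for α > 0).
Equating: 7638^α = 0.80·10000^α, i.e. 0.7638^α = 0.80.
Taking logs: α·ln(7638/10000) = ln(0.80), so α = -0.223144 / -0.269449 ≈ 0.828.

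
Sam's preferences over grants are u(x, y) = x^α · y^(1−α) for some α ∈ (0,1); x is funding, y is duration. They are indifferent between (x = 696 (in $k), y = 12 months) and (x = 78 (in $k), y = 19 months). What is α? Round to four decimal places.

α ≈ 0.1735

Indifference: 696^α · 12^(1−α) = 78^α · 19^(1−α).
(696/78)^α = (19/12)^(1−α); take logs: α·ln(696/78) = (1−α)·ln(19/12), i.e. α·2.1886408 = (1−α)·0.4595323.
With A = 2.1886408 and B = 0.4595323: α·A = (1−α)·B, so α = B/(A+B) = 0.4595323/2.6481731 ≈ 0.1735.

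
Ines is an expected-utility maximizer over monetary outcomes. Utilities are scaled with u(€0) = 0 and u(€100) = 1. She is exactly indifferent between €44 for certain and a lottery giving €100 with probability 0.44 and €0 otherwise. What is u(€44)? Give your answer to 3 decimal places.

By the standard-gamble method, u(€44) is just the indifference probability on the best outcome: 0.44.

0.440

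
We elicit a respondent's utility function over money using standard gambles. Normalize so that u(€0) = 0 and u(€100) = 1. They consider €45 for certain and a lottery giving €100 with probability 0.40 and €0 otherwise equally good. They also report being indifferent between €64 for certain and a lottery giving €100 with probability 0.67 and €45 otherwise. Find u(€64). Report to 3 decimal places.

0.802

First, u(€45) = 0.40·u(€100) + 0.60·u(€0) = 0.40.
Then u(€64) = 0.67·u(€100) + 0.33·u(€45) = 0.67·1.00 + 0.33·0.40 = 0.8020.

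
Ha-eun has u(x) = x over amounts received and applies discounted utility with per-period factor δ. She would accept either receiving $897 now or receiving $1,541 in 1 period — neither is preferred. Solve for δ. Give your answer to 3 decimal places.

The payoff in 1 period is discounted by δ, so u(897) = δ·u(1541) and δ = u(897)/u(1541).
With u(x) = x: δ = 897/1541 = 0.58209.

δ ≈ 0.582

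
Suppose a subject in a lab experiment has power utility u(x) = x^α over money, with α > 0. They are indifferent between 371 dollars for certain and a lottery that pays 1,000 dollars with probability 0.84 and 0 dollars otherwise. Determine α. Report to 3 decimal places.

α ≈ 0.176

Since u(0) = 0, the lottery's EU is 0.84·1000^α.
Indifference: 371^α = 0.84·1000^α, so (371/1000)^α = 0.84.
Taking logs: α·ln(371/1000) = ln(0.84), so α = -0.174353 / -0.991553 ≈ 0.176.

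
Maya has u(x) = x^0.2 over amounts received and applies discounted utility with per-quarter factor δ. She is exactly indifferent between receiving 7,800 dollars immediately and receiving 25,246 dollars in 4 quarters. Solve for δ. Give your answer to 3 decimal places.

The payoff in 4 quarters is discounted by δ^4, so u(7800) = δ^4·u(25246) and δ^4 = u(7800)/u(25246).
Since u(x) = x^0.2, δ^4 = (7800/25246)^0.2 = 0.30896^0.2 = 0.79064.
So δ = 0.79064^(1/4) ≈ 0.943.

δ ≈ 0.943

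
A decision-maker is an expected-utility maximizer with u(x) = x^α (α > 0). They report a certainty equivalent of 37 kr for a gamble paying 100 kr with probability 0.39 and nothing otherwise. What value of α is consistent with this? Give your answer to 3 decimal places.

EU(lottery) = 0.39·100^α + 0.61·0 = 0.39·100^α.
Equating: 37^α = 0.39·100^α, i.e. 0.3700^α = 0.39.
α = ln(0.39) / ln(37/100) = -0.941609/-0.994252 ≈ 0.947.

α ≈ 0.947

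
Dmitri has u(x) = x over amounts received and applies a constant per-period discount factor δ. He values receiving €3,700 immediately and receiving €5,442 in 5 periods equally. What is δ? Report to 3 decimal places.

δ ≈ 0.926

Indifference means u(3700) = δ^5 · u(5442), so δ^5 = u(3700)/u(5442).
With u(x) = x: δ^5 = 3700/5442 = 0.67990.
Hence δ = (0.67990)^(1/5) = 0.92574.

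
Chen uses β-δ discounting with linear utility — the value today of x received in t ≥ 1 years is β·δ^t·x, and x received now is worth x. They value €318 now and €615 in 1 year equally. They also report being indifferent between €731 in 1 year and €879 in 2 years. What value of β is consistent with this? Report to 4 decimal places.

β ≈ 0.6218

The second indifference involves only future payoffs, so β cancels: β·δ^1·731 = β·δ^2·879, giving δ = 731/879 = 0.83163.
Substituting δ into 318 = β·δ·615: β = 318/(511.451) ≈ 0.6218.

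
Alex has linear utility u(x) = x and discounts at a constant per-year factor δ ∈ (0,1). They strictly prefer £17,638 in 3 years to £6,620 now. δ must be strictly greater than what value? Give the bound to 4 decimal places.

δ > 0.7213

Under u(x) = x this choice says 6620 < δ^3·17638.
So δ^3 > 6620/17638 = 0.37533; taking the cube root of both positive sides preserves the inequality.
δ > 0.37533^(1/3) = 0.7213.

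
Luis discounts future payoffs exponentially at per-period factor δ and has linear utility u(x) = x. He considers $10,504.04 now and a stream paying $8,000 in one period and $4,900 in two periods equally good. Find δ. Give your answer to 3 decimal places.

δ ≈ 0.860

Equating present values: 10504.04 = 8000δ + 4900δ².
That is, 4900δ² + 8000δ − 10504.04 = 0, a quadratic in δ.
By the quadratic formula (taking the positive root), δ = (−8000 + √269879184.00) / 9800 ≈ 0.860.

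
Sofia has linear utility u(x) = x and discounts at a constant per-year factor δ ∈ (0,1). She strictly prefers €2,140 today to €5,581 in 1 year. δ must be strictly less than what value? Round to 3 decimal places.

δ < 0.383

Under u(x) = x this choice says 2140 > δ·5581.
So δ < 2140/5581 = 0.38344.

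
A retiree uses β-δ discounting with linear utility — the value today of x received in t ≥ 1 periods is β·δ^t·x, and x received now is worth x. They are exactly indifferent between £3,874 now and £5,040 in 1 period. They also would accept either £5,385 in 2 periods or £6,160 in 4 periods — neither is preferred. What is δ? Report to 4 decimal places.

δ ≈ 0.9350

Both payoffs in the second observation are in the future, so β drops out: δ^2·5385 = δ^4·6160 ⇒ δ^2 = 5385/6160 = 0.87419, so δ = 0.93498.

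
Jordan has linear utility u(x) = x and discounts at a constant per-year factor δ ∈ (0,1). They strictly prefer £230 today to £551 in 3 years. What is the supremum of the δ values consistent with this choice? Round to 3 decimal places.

δ < 0.747

The preference means 230 > δ^3·551.
Dividing by 551: δ^3 < 0.41742. Both sides are positive, so the cube root keeps the direction.
δ < (230/551)^(1/3) ≈ 0.747.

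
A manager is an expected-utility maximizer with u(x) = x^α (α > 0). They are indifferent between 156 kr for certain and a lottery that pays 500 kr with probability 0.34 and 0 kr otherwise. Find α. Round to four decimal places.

α ≈ 0.9262

EU(lottery) = 0.34·500^α + 0.66·0 = 0.34·500^α.
Indifference: 156^α = 0.34·500^α, so (156/500)^α = 0.34.
α = ln(0.34) / ln(156/500) = -1.0788097/-1.1647521 ≈ 0.9262.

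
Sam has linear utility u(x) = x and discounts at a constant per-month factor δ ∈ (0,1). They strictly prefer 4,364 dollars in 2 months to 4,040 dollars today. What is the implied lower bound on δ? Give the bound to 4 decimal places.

Under u(x) = x this choice says 4040 < δ^2·4364.
Hence δ^2 > 4040/4364 = 0.92576, and x ↦ x^(1/2) is increasing on (0,∞).
δ > 0.92576^(1/2) = 0.9622.

δ > 0.9622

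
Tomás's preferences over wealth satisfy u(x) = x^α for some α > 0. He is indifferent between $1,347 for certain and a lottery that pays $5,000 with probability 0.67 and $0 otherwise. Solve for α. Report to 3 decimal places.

α ≈ 0.305

The lottery's expected utility is 0.67·u(5000) + 0.33·u(0) = 0.67·5000^α (since u(0) = 0 for α > 0).
Setting u(1347) equal to that: 1347^α = 0.67·5000^α ⇒ (1347/5000)^α = 0.67.
α = ln(0.67) / ln(1347/5000) = -0.400478/-1.311558 ≈ 0.305.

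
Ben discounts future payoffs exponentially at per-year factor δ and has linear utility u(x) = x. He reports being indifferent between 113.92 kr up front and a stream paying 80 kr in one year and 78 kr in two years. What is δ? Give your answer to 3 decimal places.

δ ≈ 0.800

Present value of the stream is 80·δ + 78·δ². Indifference gives 80δ + 78δ² = 113.92.
Rearranged: 78δ² + 80δ − 113.92 = 0.
The positive root is δ = [−80 + √(80² + 4·78·113.92)] / (2·78) = (−80 + 204.800)/156 ≈ 0.800.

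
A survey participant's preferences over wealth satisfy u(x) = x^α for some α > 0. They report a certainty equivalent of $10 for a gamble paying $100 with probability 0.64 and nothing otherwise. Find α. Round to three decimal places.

α ≈ 0.194

Since u(0) = 0, the lottery's EU is 0.64·100^α.
Indifference: 10^α = 0.64·100^α, so (10/100)^α = 0.64.
Taking logs: α·ln(10/100) = ln(0.64), so α = -0.446287 / -2.302585 ≈ 0.194.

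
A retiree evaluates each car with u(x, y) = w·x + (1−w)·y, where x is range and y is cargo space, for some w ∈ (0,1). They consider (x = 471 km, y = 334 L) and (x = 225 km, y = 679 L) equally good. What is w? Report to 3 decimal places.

w = 0.584

u(471,334) = u(225,679) means w·471 + (1−w)·334 = w·225 + (1−w)·679.
Rearranging, 246·w − 345·(1−w) = 0.
So w/(1−w) = 345/246 = 1.4024, giving w = 345/(246+345) = 0.584.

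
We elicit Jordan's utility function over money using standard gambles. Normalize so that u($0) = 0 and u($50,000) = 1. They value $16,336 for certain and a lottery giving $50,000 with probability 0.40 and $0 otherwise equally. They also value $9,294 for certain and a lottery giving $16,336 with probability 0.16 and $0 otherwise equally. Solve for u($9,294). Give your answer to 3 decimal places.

From the first indifference, u($16,336) = 0.40·u($50,000) + 0.60·u($0) = 0.40·1 + 0.60·0 = 0.40.
The second indifference gives u($9,294) = 0.16·u($16,336) + 0.84·u($0) = 0.16·0.40 + 0.84·0.00 = 0.0640.

0.064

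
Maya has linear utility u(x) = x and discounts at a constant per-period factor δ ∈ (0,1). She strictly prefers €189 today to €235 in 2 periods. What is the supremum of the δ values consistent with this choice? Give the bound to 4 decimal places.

Under u(x) = x this choice says 189 > δ^2·235.
Dividing by 235: δ^2 < 0.80426. Both sides are positive, so the square root keeps the direction.
δ < 0.80426^(1/2) = 0.8968.

δ < 0.8968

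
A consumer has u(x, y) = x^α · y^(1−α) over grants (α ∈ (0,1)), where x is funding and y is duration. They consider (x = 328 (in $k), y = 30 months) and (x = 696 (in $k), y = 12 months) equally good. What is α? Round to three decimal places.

Indifference: 328^α · 30^(1−α) = 696^α · 12^(1−α).
(328/696)^α = (12/30)^(1−α); take logs: α·ln(328/696) = (1−α)·ln(12/30), i.e. α·-0.752336 = (1−α)·-0.916291.
Thus α·(-1.668627) = -0.916291, so α = -0.916291/-1.668627 ≈ 0.549.

α ≈ 0.549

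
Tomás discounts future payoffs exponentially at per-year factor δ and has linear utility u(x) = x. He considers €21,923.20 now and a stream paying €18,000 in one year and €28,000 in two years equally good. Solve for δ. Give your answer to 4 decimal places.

δ ≈ 0.6200

Present value of the stream is 18000·δ + 28000·δ². Indifference gives 18000δ + 28000δ² = 21923.20.
Rearranged: 28000δ² + 18000δ − 21923.20 = 0.
δ = (−18000 + √(18000² + 4·28000·21923.20)) / (2·28000) = (−18000 + √2779398400.00) / 56000 ≈ 0.6200.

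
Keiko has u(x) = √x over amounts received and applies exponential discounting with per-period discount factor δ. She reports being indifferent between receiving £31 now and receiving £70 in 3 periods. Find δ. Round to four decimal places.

The payoff in 3 periods is discounted by δ^3, so u(31) = δ^3·u(70) and δ^3 = u(31)/u(70).
Since u(x) = √x, δ^3 = √(31/70) = 0.66548.
Taking the cube root: δ = 0.66548^(1/3) ≈ 0.8731.

δ ≈ 0.8731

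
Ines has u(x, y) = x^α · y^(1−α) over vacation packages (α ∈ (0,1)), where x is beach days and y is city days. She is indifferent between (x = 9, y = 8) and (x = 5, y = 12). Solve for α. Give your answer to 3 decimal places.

α ≈ 0.408

Indifference: 9^α · 8^(1−α) = 5^α · 12^(1−α).
(9/5)^α = (12/8)^(1−α); take logs: α·ln(9/5) = (1−α)·ln(12/8), i.e. α·0.587787 = (1−α)·0.405465.
With A = 0.587787 and B = 0.405465: α·A = (1−α)·B, so α = B/(A+B) = 0.405465/0.993252 ≈ 0.408.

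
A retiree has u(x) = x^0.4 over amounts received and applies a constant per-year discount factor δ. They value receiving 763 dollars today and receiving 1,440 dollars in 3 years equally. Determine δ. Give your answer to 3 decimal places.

The payoff in 3 years is discounted by δ^3, so u(763) = δ^3·u(1440) and δ^3 = u(763)/u(1440).
Since u(x) = x^0.4, δ^3 = (763/1440)^0.4 = 0.52986^0.4 = 0.77565.
Taking the cube root: δ = 0.77565^(1/3) ≈ 0.919.

δ ≈ 0.919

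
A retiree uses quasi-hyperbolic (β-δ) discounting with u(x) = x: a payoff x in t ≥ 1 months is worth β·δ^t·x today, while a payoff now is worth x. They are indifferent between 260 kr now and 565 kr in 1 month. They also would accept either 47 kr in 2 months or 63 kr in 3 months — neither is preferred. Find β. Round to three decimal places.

The second indifference involves only future payoffs, so β cancels: β·δ^2·47 = β·δ^3·63, giving δ = 47/63 = 0.74603.
Now use the now-vs-future pair: 260 = β·δ·565 gives β = 260/(0.74603·565) ≈ 0.617.

β ≈ 0.617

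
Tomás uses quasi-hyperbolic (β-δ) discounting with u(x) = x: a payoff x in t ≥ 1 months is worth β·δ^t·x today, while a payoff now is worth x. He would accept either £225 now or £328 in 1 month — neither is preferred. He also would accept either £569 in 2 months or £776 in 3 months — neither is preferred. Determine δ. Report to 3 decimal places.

Both payoffs in the second observation are in the future, so β drops out: δ^2·569 = δ^3·776 ⇒ δ = 569/776 = 0.73325.

δ ≈ 0.733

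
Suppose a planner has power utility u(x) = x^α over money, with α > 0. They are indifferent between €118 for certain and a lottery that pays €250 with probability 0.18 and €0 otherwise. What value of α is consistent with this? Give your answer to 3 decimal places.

α ≈ 2.284

Since u(0) = 0, the lottery's EU is 0.18·250^α.
Equating: 118^α = 0.18·250^α, i.e. 0.4720^α = 0.18.
Take logs: α = ln 0.18 / ln(118/250) ≈ 2.28403.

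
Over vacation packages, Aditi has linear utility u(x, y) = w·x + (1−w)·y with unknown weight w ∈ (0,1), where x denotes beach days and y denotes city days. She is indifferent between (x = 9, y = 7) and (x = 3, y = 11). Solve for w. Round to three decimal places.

Equating utilities: w·9 + (1−w)·7 = w·3 + (1−w)·11.
w·(9−3) = (1−w)·(11−7), i.e. w·6 = (1−w)·4.
Hence w = 4/(6+4) = 4/10 = 0.400.

w = 0.400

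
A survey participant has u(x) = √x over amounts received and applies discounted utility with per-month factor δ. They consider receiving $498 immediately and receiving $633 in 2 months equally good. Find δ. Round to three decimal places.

δ ≈ 0.942

Indifference means u(498) = δ^2 · u(633), so δ^2 = u(498)/u(633).
Since u(x) = √x, δ^2 = √(498/633) = 0.88698.
Taking the square root: δ = 0.88698^(1/2) ≈ 0.942.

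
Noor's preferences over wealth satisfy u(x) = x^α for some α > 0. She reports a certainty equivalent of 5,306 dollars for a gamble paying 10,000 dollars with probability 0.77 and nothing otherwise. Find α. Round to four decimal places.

α ≈ 0.4124

EU(lottery) = 0.77·10000^α + 0.23·0 = 0.77·10000^α.
Equating: 5306^α = 0.77·10000^α, i.e. 0.5306^α = 0.77.
Take logs: α = ln 0.77 / ln(5306/10000) ≈ 0.412412.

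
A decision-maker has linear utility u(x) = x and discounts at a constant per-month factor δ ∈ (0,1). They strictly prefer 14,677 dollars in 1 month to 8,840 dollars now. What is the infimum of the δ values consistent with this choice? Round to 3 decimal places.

δ > 0.602

Comparing present values: 8840 < δ·14677.
So δ > 8840/14677 = 0.60230.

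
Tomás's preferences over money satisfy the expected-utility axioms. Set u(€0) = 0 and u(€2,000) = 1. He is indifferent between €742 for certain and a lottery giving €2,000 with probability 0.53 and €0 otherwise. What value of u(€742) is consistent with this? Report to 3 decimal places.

The indifference gives u(€742) = 0.53·u(€2,000) + 0.47·u(€0) = 0.53·1 + 0.47·0 = 0.53.

0.530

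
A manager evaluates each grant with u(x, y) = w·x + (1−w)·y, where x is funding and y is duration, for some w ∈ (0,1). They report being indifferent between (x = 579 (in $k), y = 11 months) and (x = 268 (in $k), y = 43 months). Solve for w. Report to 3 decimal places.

u(579,11) = u(268,43) means w·579 + (1−w)·11 = w·268 + (1−w)·43.
Collecting terms: w·311 = (1−w)·32.
The marginal rate of substitution is 32/311, so w = 32/(311+32) = 0.093.

w = 0.093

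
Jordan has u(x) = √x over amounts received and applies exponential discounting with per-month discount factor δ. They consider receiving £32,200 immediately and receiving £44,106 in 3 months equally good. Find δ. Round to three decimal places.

The payoff in 3 months is discounted by δ^3, so u(32200) = δ^3·u(44106) and δ^3 = u(32200)/u(44106).
With u(x) = √x: δ^3 = √32200/√44106 = √(32200/44106) = 0.85444.
Taking the cube root: δ = 0.85444^(1/3) ≈ 0.949.

δ ≈ 0.949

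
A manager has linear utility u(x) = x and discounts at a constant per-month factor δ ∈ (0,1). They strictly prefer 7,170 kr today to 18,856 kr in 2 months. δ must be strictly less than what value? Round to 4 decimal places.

Under u(x) = x this choice says 7170 > δ^2·18856.
Hence δ^2 < 7170/18856 = 0.38025, and x ↦ x^(1/2) is increasing on (0,∞).
δ < (7170/18856)^(1/2) ≈ 0.6166.

δ < 0.6166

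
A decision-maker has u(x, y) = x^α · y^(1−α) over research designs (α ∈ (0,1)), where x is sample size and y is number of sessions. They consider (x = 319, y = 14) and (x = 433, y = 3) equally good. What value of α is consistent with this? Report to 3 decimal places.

α ≈ 0.834

Set the two utilities equal: 319^α·14^(1−α) = 433^α·3^(1−α).
Taking logs: α·ln 319 + (1−α)·ln 14 = α·ln 433 + (1−α)·ln 3, i.e. α·-0.305547 = (1−α)·-1.540445.
So α/(1−α) = (-1.540445)/(-0.305547) = 5.041598, and α = 5.041598/6.041598 ≈ 0.834.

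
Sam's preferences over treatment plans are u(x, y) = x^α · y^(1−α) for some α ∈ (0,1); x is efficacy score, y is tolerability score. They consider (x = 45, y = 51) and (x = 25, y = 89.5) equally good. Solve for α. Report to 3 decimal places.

α ≈ 0.489

Indifference: 45^α · 51^(1−α) = 25^α · 89.5^(1−α).
(45/25)^α = (89.5/51)^(1−α); take logs: α·ln(45/25) = (1−α)·ln(89.5/51), i.e. α·0.587787 = (1−α)·0.562413.
Thus α·(1.150200) = 0.562413, so α = 0.562413/1.150200 ≈ 0.489.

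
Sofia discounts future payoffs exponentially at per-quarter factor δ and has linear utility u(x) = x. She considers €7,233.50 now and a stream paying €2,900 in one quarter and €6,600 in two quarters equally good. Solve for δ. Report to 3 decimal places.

Present value of the stream is 2900·δ + 6600·δ². Indifference gives 2900δ + 6600δ² = 7233.50.
That is, 6600δ² + 2900δ − 7233.50 = 0, a quadratic in δ.
By the quadratic formula (taking the positive root), δ = (−2900 + √199374400.00) / 13200 ≈ 0.850.

δ ≈ 0.850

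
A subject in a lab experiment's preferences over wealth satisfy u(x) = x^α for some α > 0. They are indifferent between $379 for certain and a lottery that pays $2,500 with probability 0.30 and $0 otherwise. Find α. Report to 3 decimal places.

EU(lottery) = 0.30·2500^α + 0.70·0 = 0.30·2500^α.
Indifference: 379^α = 0.30·2500^α, so (379/2500)^α = 0.30.
α = ln(0.30) / ln(379/2500) = -1.203973/-1.886510 ≈ 0.638.

α ≈ 0.638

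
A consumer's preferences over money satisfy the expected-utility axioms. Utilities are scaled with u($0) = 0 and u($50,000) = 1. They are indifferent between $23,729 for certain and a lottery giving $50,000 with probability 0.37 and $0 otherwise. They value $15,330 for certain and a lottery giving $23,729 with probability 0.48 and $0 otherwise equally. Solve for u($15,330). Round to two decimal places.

From the first indifference, u($23,729) = 0.37·u($50,000) + 0.63·u($0) = 0.37·1 + 0.63·0 = 0.37.
The second indifference gives u($15,330) = 0.48·u($23,729) + 0.52·u($0) = 0.48·0.37 + 0.52·0.00 = 0.1776.

0.18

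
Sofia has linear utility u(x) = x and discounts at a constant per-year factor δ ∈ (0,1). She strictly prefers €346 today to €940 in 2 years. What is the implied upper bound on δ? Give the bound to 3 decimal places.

δ < 0.607

Comparing present values: 346 > δ^2·940.
Hence δ^2 < 346/940 = 0.36809, and x ↦ x^(1/2) is increasing on (0,∞).
δ < (346/940)^(1/2) ≈ 0.607.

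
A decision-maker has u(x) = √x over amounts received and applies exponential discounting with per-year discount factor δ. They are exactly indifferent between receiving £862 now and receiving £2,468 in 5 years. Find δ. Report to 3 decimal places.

Equating discounted utilities: u(862) = δ^5·u(2468) ⇒ δ^5 = u(862)/u(2468).
With u(x) = √x: δ^5 = √862/√2468 = √(862/2468) = 0.59099.
So δ = 0.59099^(1/5) ≈ 0.900.

δ ≈ 0.900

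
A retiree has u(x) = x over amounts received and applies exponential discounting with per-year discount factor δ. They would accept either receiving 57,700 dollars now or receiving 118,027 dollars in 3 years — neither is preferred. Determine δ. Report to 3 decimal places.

Indifference means u(57700) = δ^3 · u(118027), so δ^3 = u(57700)/u(118027).
With u(x) = x: δ^3 = 57700/118027 = 0.48887.
Taking the cube root: δ = 0.48887^(1/3) ≈ 0.788.

δ ≈ 0.788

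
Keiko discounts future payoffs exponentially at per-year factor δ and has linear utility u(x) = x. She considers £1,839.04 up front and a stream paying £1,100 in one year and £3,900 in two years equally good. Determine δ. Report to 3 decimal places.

Equating present values: 1839.04 = 1100δ + 3900δ².
So 3900δ² + 1100δ − 1839.04 = 0.
The positive root is δ = [−1100 + √(1100² + 4·3900·1839.04)] / (2·3900) = (−1100 + 5468.000)/7800 ≈ 0.560.

δ ≈ 0.560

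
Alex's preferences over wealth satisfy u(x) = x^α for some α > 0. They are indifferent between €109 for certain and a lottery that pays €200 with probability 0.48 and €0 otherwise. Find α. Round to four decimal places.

α ≈ 1.2092

The lottery's expected utility is 0.48·u(200) + 0.52·u(0) = 0.48·200^α (since u(0) = 0 for α > 0).
Setting u(109) equal to that: 109^α = 0.48·200^α ⇒ (109/200)^α = 0.48.
Take logs: α = ln 0.48 / ln(109/200) ≈ 1.209236.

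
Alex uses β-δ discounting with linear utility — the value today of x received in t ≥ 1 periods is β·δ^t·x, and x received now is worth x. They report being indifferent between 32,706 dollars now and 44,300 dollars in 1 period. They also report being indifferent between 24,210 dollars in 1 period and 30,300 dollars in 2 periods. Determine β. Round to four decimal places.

β ≈ 0.9240

The second indifference involves only future payoffs, so β cancels: β·δ^1·24210 = β·δ^2·30300, giving δ = 24210/30300 = 0.79901.
Now use the now-vs-future pair: 32706 = β·δ·44300 gives β = 32706/(0.79901·44300) ≈ 0.9240.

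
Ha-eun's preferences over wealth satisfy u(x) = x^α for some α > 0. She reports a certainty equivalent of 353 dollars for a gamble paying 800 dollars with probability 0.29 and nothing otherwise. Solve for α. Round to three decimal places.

α ≈ 1.513

The lottery's expected utility is 0.29·u(800) + 0.71·u(0) = 0.29·800^α (since u(0) = 0 for α > 0).
Equating: 353^α = 0.29·800^α, i.e. 0.4412^α = 0.29.
Taking logs: α·ln(353/800) = ln(0.29), so α = -1.237874 / -0.818144 ≈ 1.513.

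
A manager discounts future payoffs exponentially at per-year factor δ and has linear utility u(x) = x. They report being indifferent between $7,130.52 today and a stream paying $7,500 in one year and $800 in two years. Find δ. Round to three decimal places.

Equating present values: 7130.52 = 7500δ + 800δ².
So 800δ² + 7500δ − 7130.52 = 0.
The positive root is δ = [−7500 + √(7500² + 4·800·7130.52)] / (2·800) = (−7500 + 8892.000)/1600 ≈ 0.870.

δ ≈ 0.870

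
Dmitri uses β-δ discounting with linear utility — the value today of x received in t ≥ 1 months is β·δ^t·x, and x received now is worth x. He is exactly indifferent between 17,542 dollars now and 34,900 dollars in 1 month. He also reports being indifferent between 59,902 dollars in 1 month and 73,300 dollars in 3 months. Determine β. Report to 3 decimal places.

Both payoffs in the second observation are in the future, so β drops out: δ^1·59902 = δ^3·73300 ⇒ δ^2 = 59902/73300 = 0.81722, so δ = 0.90400.
The first indifference: 17542 = β·δ·34900, so β = 17542/(δ·34900) = 17542/(0.90400·34900) ≈ 0.556.

β ≈ 0.556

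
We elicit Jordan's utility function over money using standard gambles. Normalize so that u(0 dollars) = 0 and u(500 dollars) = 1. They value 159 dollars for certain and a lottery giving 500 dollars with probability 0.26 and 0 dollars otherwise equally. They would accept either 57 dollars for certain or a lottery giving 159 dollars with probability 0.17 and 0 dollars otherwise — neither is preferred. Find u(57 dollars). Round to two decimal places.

0.04

The first gamble pins u(159 dollars): it must equal 0.26·1 + 0.74·0 = 0.26.
The second indifference gives u(57 dollars) = 0.17·u(159 dollars) + 0.83·u(0 dollars) = 0.17·0.26 + 0.83·0.00 = 0.0442.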